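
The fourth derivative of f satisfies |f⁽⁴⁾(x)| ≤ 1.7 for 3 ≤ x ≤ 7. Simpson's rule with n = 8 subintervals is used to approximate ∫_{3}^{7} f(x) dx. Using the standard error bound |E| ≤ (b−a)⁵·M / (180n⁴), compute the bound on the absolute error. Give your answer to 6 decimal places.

0.002361

|E| ≤ (4)⁵·1.7 / (180·8⁴) = 1740.8/737280 = 0.002361.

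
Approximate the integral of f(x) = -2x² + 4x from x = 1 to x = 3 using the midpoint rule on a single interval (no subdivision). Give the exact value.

0

M = (b−a)·f(2) = 2·(0) = 0.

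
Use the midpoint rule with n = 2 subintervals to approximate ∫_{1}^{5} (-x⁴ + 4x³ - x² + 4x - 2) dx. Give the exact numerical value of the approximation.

h = (5 − 1)/2 = 2.
Midpoints m₁,…,m₂ = 2, 4.
f(m₁)=18, f(m₂)=-2.
h·[f(m₁) + f(m₂)] = 2·(16) = 32.

32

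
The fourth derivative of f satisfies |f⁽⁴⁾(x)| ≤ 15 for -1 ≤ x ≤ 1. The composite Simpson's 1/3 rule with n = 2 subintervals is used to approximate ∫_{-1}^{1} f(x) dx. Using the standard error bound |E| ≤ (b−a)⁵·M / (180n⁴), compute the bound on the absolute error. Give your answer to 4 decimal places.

|E| ≤ (2)⁵·15 / (180·2⁴) = 480/2880 = 0.1667.

0.1667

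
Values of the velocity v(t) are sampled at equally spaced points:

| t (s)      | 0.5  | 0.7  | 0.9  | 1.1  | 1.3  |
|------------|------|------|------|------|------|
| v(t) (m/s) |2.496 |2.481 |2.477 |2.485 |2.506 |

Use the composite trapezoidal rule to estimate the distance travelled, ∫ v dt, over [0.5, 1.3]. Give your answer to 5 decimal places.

1.98880

h = 0.2, n = 4.
(h/2)·[y₀ + 2y₁ + 2y₂ + 2y₃ + y₄] = 0.1·(19.888) = 1.98880.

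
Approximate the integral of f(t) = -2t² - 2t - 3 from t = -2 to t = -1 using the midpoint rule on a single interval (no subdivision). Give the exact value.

-4.5

M = (b−a)·f(-1.5) = 1·(-4.5) = -4.5.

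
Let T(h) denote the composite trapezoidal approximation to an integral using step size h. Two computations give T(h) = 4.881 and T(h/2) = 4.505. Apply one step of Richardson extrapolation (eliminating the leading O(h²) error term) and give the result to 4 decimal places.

R = (4·T(h/2) − T(h)) / 3 = (4·4.505 − 4.881)/3 = (13.139)/3 = 4.3797.

4.3797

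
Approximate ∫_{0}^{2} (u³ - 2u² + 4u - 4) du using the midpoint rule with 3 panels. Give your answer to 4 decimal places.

-1.4074

h = (2 − 0)/3 = 0.666667.
Midpoints m₁,…,m₃ = 0.333333, 1, 1.666667.
f(m₁)=-2.851852, f(m₂)=-1, f(m₃)=1.740741.
h·[f(m₁) + f(m₂) + f(m₃)] = 0.666667·(-2.111111) = -1.4074.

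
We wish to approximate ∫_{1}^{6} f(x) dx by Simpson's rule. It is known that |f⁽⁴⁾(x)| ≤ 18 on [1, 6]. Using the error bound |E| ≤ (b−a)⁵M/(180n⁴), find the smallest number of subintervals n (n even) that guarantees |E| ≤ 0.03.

12

Need 56250/(180n⁴) ≤ 0.03.
n⁴ ≥ 56250/(180·0.03) = 10416.7 ⇒ n ≥ 10.1026, so the smallest even n is 12. (n must be even for Simpson's rule.)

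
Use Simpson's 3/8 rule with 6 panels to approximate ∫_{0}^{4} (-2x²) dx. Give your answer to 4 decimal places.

-42.6667

h = (4 − 0)/6 = 0.666667.
Nodes x₀,…,x₆ = 0, 0.666667, 1.333333, 2, 2.666667, 3.333333, 4.
f(x) = -2x²: f₀=0, f₁=-0.888889, f₂=-3.555556, f₃=-8, f₄=-14.222222, f₅=-22.222222, f₆=-32.
(3h/8)·[f₀ + 3f₁ + 3f₂ + 2f₃ + 3f₄ + 3f₅ + f₆] = 0.25·(-170.666667) = -42.6667.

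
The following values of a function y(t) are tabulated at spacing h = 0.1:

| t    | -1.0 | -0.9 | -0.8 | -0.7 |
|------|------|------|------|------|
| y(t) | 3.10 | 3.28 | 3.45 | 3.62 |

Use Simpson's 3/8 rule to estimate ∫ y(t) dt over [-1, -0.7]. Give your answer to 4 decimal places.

1.0091

h = 0.1, n = 3.
(3h/8)·[y₀ + 3y₁ + 3y₂ + y₃] = 0.0375·(26.91) = 1.0091.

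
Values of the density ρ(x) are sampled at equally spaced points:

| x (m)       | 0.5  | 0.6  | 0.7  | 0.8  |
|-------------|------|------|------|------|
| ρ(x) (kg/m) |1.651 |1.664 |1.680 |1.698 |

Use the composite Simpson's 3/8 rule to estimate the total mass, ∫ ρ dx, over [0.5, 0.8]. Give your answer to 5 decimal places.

h = 0.1, n = 3.
(3h/8)·[y₀ + 3y₁ + 3y₂ + y₃] = 0.0375·(13.381) = 0.50179.

0.50179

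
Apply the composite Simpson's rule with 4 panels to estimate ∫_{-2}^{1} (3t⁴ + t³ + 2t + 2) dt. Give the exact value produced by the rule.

19.4296875

h = (1 − (-2))/4 = 0.75.
Nodes t₀,…,t₄ = -2, -1.25, -0.5, 0.25, 1.
f(t) = 3t⁴ + t³ + 2t + 2: f₀=38, f₁=4.87109375, f₂=1.0625, f₃=2.52734375, f₄=8.
(h/3)·[f₀ + 4f₁ + 2f₂ + 4f₃ + f₄] = 0.25·(77.71875) = 19.4296875.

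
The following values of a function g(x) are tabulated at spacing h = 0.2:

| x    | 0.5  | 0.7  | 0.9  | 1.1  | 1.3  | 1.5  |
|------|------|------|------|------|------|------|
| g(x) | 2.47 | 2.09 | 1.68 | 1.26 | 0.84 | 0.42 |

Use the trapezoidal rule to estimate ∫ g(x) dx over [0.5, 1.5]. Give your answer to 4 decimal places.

h = 0.2, n = 5.
(h/2)·[y₀ + 2y₁ + 2y₂ + 2y₃ + 2y₄ + y₅] = 0.1·(14.63) = 1.4630.

1.4630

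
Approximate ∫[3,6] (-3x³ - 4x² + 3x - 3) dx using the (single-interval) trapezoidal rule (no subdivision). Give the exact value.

-1332

T = (b−a)/2 · [f(3) + f(6)] = 1.5·[(-111) + (-777)] = -1332.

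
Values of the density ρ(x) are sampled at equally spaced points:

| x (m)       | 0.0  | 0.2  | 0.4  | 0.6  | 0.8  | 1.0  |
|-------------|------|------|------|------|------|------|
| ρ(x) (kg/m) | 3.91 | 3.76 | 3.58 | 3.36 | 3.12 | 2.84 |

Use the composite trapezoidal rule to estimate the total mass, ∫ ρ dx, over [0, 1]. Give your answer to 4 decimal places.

h = 0.2, n = 5.
(h/2)·[y₀ + 2y₁ + 2y₂ + 2y₃ + 2y₄ + y₅] = 0.1·(34.39) = 3.4390.

3.4390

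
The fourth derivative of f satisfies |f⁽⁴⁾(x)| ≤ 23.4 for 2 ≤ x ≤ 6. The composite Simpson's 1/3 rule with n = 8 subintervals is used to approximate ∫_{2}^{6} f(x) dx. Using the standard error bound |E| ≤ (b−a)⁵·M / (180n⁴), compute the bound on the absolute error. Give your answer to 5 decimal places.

0.03250

|E| ≤ (4)⁵·23.4 / (180·8⁴) = 23961.6/737280 = 0.03250.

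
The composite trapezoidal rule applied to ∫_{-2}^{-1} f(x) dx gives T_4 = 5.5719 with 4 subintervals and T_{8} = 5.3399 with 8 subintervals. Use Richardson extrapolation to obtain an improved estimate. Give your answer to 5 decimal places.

5.26257

R = (4·T_{8} − T_4) / 3 = (4·5.3399 − 5.5719)/3 = (15.7877)/3 = 5.26257.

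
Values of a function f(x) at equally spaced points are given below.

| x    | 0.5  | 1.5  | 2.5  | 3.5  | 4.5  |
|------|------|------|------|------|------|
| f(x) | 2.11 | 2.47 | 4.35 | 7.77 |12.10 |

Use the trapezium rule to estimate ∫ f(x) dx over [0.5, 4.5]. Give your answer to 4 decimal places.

h = 1, n = 4.
(h/2)·[y₀ + 2y₁ + 2y₂ + 2y₃ + y₄] = 0.5·(43.39) = 21.6950.

21.6950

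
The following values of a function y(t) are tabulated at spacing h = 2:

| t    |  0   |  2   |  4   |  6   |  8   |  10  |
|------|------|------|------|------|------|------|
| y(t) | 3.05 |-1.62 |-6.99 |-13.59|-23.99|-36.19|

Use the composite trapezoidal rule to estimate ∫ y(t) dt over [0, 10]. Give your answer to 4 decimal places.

-125.5200

h = 2, n = 5.
(h/2)·[y₀ + 2y₁ + 2y₂ + 2y₃ + 2y₄ + y₅] = 1·(-125.52) = -125.5200.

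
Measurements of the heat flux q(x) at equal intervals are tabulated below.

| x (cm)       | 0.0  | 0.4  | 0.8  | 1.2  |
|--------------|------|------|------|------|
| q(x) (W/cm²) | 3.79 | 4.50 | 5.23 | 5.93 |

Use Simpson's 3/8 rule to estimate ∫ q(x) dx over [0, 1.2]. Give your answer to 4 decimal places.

5.8365

h = 0.4, n = 3.
(3h/8)·[y₀ + 3y₁ + 3y₂ + y₃] = 0.15·(38.91) = 5.8365.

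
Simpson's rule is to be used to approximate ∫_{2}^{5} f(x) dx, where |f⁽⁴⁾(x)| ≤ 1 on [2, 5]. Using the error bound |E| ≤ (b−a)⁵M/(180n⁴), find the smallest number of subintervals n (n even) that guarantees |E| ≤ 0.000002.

30

Need 243/(180n⁴) ≤ 0.000002.
n⁴ ≥ 243/(180·0.000002) = 675000 ⇒ n ≥ 28.6633, so the smallest even n is 30. (n must be even for Simpson's rule.)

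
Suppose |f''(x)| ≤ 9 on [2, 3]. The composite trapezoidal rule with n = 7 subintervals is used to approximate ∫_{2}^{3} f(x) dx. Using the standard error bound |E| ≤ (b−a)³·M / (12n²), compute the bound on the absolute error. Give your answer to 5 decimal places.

|E| ≤ (1)³·9 / (12·7²) = 9/588 = 0.01531.

0.01531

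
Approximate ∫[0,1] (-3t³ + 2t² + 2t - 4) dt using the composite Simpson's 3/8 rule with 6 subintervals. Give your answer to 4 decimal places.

-3.0833

h = (1 − 0)/6 = 0.166667.
Nodes t₀,…,t₆ = 0, 0.166667, 0.333333, 0.5, 0.666667, 0.833333, 1.
f(t) = -3t³ + 2t² + 2t - 4: f₀=-4, f₁=-3.625, f₂=-3.222222, f₃=-2.875, f₄=-2.666667, f₅=-2.680556, f₆=-3.
(3h/8)·[f₀ + 3f₁ + 3f₂ + 2f₃ + 3f₄ + 3f₅ + f₆] = 0.0625·(-49.333333) = -3.0833.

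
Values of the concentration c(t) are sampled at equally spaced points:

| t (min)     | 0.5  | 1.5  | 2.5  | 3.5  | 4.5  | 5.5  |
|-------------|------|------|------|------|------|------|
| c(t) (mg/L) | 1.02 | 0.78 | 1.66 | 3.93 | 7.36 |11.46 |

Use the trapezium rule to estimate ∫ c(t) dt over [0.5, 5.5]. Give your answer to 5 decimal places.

19.97000

h = 1, n = 5.
(h/2)·[y₀ + 2y₁ + 2y₂ + 2y₃ + 2y₄ + y₅] = 0.5·(39.94) = 19.97000.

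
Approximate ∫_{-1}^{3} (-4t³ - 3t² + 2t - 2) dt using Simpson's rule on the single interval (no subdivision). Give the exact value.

-108

S = (b−a)/6 · [f(-1) + 4f(1) + f(3)] = 0.666667·[(-3) + 4·(-7) + (-131)] = -108.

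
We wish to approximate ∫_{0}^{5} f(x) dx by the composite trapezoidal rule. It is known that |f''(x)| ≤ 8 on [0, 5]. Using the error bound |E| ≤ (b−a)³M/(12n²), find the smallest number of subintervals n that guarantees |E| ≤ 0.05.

41

Need 1000/(12n²) ≤ 0.05.
n² ≥ 1000/(12·0.05) = 1666.67 ⇒ n ≥ 40.8248, so the smallest n is 41.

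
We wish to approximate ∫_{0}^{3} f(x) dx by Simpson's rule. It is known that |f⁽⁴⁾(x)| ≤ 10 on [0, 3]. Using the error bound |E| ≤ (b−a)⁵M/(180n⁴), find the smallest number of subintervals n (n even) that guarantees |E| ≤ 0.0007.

Need 2430/(180n⁴) ≤ 0.0007.
n⁴ ≥ 2430/(180·0.0007) = 19285.7 ⇒ n ≥ 11.7844, so the smallest even n is 12. (n must be even for Simpson's rule.)

12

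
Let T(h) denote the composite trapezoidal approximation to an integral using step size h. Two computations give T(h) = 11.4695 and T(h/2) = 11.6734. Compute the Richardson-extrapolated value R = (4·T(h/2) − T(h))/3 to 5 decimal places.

11.74137

R = (4·T(h/2) − T(h)) / 3 = (4·11.6734 − 11.4695)/3 = (35.2241)/3 = 11.74137.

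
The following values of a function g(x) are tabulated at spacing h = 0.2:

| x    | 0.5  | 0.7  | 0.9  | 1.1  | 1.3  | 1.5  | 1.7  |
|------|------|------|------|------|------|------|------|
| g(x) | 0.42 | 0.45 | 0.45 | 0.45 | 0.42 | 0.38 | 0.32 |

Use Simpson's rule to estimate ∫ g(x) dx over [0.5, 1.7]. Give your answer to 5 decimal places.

h = 0.2, n = 6.
(h/3)·[y₀ + 4y₁ + 2y₂ + 4y₃ + 2y₄ + 4y₅ + y₆] = 0.066667·(7.60) = 0.50667.

0.50667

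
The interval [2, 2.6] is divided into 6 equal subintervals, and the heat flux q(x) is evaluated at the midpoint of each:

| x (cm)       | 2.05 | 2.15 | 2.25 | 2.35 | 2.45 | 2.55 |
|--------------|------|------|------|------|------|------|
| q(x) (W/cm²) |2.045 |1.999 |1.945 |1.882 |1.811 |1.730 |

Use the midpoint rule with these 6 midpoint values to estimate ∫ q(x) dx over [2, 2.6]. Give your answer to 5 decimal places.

h = 0.1, n = 6.
h·[y(m₁) + y(m₂) + y(m₃) + y(m₄) + y(m₅) + y(m₆)] = 0.1·(11.412) = 1.14120.

1.14120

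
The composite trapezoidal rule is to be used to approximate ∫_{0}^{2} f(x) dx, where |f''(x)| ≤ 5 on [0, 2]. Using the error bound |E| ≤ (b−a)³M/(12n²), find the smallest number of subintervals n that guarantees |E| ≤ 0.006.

24

Need 40/(12n²) ≤ 0.006.
n² ≥ 40/(12·0.006) = 555.556 ⇒ n ≥ 23.5702, so the smallest n is 24.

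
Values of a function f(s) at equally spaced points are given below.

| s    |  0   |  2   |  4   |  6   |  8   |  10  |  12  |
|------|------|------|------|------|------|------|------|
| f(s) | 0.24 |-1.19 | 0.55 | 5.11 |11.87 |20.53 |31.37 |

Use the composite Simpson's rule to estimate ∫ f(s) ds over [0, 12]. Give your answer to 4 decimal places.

102.8333

h = 2, n = 6.
(h/3)·[y₀ + 4y₁ + 2y₂ + 4y₃ + 2y₄ + 4y₅ + y₆] = 0.666667·(154.25) = 102.8333.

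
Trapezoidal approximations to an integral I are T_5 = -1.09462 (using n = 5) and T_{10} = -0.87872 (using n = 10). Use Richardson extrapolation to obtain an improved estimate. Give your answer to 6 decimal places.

R = (4·T_{10} − T_5) / 3 = (4·(-0.87872) − (-1.09462))/3 = (-2.42026)/3 = -0.806753.

-0.806753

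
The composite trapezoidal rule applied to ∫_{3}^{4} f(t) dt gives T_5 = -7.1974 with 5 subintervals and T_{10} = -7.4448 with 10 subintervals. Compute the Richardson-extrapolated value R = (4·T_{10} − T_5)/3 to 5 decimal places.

-7.52727

R = (4·T_{10} − T_5) / 3 = (4·(-7.4448) − (-7.1974))/3 = (-22.5818)/3 = -7.52727.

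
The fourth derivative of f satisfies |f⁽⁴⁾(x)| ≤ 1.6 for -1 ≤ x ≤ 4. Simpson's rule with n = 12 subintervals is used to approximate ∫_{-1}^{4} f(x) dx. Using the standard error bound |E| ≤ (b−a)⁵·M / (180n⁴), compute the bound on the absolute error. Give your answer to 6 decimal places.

|E| ≤ (5)⁵·1.6 / (180·12⁴) = 5000/3732480 = 0.001340.

0.001340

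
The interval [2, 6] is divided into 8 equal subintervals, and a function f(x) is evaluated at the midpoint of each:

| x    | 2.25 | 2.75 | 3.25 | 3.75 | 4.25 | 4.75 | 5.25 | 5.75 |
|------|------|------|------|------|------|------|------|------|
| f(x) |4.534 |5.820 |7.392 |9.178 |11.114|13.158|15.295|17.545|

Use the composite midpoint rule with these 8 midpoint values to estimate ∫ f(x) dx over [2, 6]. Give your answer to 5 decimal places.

h = 0.5, n = 8.
h·[y(m₁) + y(m₂) + y(m₃) + y(m₄) + y(m₅) + y(m₆) + y(m₇) + y(m₈)] = 0.5·(84.036) = 42.01800.

42.01800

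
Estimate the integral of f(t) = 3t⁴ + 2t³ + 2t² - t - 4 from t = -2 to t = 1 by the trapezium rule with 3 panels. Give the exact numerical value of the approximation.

16

h = (1 − (-2))/3 = 1.
Nodes t₀,…,t₃ = -2, -1, 0, 1.
f(t) = 3t⁴ + 2t³ + 2t² - t - 4: f₀=38, f₁=0, f₂=-4, f₃=2.
(h/2)·[f₀ + 2f₁ + 2f₂ + f₃] = 0.5·(32) = 16.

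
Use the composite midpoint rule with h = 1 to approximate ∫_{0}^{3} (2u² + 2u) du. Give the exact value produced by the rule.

h = (3 − 0)/3 = 1.
Midpoints m₁,…,m₃ = 0.5, 1.5, 2.5.
f(m₁)=1.5, f(m₂)=7.5, f(m₃)=17.5.
h·[f(m₁) + f(m₂) + f(m₃)] = 1·(26.5) = 26.5.

26.5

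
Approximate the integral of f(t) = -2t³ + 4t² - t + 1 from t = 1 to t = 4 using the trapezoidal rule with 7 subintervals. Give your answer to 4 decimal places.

-49.0102

h = (4 − 1)/7 = 0.428571.
Nodes t₀,…,t₇ = 1, 1.428571, 1.857143, 2.285714, 2.714286, 3.142857, 3.571429, 4.
f(t) = -2t³ + 4t² - t + 1: f₀=2, f₁=1.903790, f₂=0.128280, f₃=-4.271137, f₄=-12.239067, f₅=-24.720117, f₆=-42.658892, f₇=-67.
(h/2)·[f₀ + 2f₁ + 2f₂ + 2f₃ + 2f₄ + 2f₅ + 2f₆ + f₇] = 0.214286·(-228.714286) = -49.0102.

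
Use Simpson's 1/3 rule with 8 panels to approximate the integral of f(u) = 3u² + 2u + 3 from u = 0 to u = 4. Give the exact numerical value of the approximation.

h = (4 − 0)/8 = 0.5.
Nodes u₀,…,u₈ = 0, 0.5, 1, 1.5, 2, 2.5, 3, 3.5, 4.
f(u) = 3u² + 2u + 3: f₀=3, f₁=4.75, f₂=8, f₃=12.75, f₄=19, f₅=26.75, f₆=36, f₇=46.75, f₈=59.
(h/3)·[f₀ + 4f₁ + 2f₂ + 4f₃ + 2f₄ + 4f₅ + 2f₆ + 4f₇ + f₈] = 0.166667·(552) = 92.

92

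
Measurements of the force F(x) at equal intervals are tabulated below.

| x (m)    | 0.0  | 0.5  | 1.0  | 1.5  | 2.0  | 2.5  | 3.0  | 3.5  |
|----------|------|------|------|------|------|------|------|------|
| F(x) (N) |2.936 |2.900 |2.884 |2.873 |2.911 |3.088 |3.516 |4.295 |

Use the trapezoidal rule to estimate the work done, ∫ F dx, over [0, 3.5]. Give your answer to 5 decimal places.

10.89375

h = 0.5, n = 7.
(h/2)·[y₀ + 2y₁ + 2y₂ + 2y₃ + 2y₄ + 2y₅ + 2y₆ + y₇] = 0.25·(43.575) = 10.89375.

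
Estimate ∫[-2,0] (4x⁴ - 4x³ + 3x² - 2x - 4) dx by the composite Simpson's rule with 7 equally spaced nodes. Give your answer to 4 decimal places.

45.6132

h = (0 − (-2))/6 = 0.333333.
Nodes x₀,…,x₆ = -2, -1.666667, -1.333333, -1, -0.666667, -0.333333, 0.
f(x) = 4x⁴ - 4x³ + 3x² - 2x - 4: f₀=108, f₁=57.049383, f₂=26.123457, f₃=9, f₄=0.641975, f₅=-2.802469, f₆=-4.
(h/3)·[f₀ + 4f₁ + 2f₂ + 4f₃ + 2f₄ + 4f₅ + f₆] = 0.111111·(410.518519) = 45.6132.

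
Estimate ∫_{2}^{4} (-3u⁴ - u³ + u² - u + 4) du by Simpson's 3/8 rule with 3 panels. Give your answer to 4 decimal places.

-634.8889

h = (4 − 2)/3 = 0.666667.
Nodes u₀,…,u₃ = 2, 2.666667, 3.333333, 4.
f(u) = -3u⁴ - u³ + u² - u + 4: f₀=-50, f₁=-162.222222, f₂=-395.629630, f₃=-816.
(3h/8)·[f₀ + 3f₁ + 3f₂ + f₃] = 0.25·(-2539.555556) = -634.8889.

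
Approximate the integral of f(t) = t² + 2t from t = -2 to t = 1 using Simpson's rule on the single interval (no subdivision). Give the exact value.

0

S = (b−a)/6 · [f(-2) + 4f(-0.5) + f(1)] = 0.5·[0 + 4·(-0.75) + 3] = 0.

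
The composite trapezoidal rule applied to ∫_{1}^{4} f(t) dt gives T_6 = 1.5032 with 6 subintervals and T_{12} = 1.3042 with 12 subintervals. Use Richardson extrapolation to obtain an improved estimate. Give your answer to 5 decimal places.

R = (4·T_{12} − T_6) / 3 = (4·1.3042 − 1.5032)/3 = (3.7136)/3 = 1.23787.

1.23787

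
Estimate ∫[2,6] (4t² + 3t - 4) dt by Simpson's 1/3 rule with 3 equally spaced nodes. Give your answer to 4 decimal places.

h = (6 − 2)/2 = 2.
Nodes t₀,…,t₂ = 2, 4, 6.
f(t) = 4t² + 3t - 4: f₀=18, f₁=72, f₂=158.
(h/3)·[f₀ + 4f₁ + f₂] = 0.666667·(464) = 309.3333.

309.3333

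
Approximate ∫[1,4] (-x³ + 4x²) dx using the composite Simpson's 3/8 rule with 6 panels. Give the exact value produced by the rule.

h = (4 − 1)/6 = 0.5.
Nodes x₀,…,x₆ = 1, 1.5, 2, 2.5, 3, 3.5, 4.
f(x) = -x³ + 4x²: f₀=3, f₁=5.625, f₂=8, f₃=9.375, f₄=9, f₅=6.125, f₆=0.
(3h/8)·[f₀ + 3f₁ + 3f₂ + 2f₃ + 3f₄ + 3f₅ + f₆] = 0.1875·(108) = 20.25.

20.25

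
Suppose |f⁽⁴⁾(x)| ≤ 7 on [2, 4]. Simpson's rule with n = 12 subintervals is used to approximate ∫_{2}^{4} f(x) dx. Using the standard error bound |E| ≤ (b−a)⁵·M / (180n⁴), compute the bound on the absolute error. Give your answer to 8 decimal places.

0.00006001

|E| ≤ (2)⁵·7 / (180·12⁴) = 224/3732480 = 0.00006001.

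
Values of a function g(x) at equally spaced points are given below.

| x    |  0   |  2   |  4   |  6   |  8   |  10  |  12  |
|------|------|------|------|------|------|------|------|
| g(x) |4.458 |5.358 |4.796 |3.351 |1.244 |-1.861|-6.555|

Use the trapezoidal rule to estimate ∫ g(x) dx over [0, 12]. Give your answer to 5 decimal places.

h = 2, n = 6.
(h/2)·[y₀ + 2y₁ + 2y₂ + 2y₃ + 2y₄ + 2y₅ + y₆] = 1·(23.679) = 23.67900.

23.67900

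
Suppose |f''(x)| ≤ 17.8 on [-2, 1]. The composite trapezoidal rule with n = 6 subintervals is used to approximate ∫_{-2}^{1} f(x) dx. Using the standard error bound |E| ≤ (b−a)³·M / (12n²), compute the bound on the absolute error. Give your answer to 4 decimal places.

|E| ≤ (3)³·17.8 / (12·6²) = 480.6/432 = 1.1125.

1.1125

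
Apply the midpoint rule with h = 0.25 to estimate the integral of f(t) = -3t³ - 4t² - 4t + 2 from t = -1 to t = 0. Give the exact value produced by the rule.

3.4140625

h = (0 − (-1))/4 = 0.25.
Midpoints m₁,…,m₄ = -0.875, -0.625, -0.375, -0.125.
f(m₁)=4.447265625, f(m₂)=3.669921875, f(m₃)=3.095703125, f(m₄)=2.443359375.
h·[f(m₁) + f(m₂) + f(m₃) + f(m₄)] = 0.25·(13.65625) = 3.4140625.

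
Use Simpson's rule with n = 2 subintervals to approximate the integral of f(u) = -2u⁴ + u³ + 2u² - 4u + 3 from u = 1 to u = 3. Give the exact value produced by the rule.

-70

h = (3 − 1)/2 = 1.
Nodes u₀,…,u₂ = 1, 2, 3.
f(u) = -2u⁴ + u³ + 2u² - 4u + 3: f₀=0, f₁=-21, f₂=-126.
(h/3)·[f₀ + 4f₁ + f₂] = 0.333333·(-210) = -70.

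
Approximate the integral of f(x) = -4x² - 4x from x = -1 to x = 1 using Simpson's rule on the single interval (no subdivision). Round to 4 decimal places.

-2.6667

S = (b−a)/6 · [f(-1) + 4f(0) + f(1)] = 0.333333·[0 + 4·0 + (-8)] = -2.6667.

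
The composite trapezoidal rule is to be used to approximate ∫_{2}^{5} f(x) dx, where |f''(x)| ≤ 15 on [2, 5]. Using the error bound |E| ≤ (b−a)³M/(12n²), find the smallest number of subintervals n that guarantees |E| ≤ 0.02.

Need 405/(12n²) ≤ 0.02.
n² ≥ 405/(12·0.02) = 1687.5 ⇒ n ≥ 41.0792, so the smallest n is 42.

42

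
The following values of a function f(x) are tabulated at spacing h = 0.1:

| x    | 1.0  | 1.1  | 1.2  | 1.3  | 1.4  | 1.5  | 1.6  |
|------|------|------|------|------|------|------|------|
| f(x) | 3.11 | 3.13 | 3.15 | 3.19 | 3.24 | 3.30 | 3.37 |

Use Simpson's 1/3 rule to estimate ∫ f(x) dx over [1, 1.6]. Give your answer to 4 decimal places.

1.9247

h = 0.1, n = 6.
(h/3)·[y₀ + 4y₁ + 2y₂ + 4y₃ + 2y₄ + 4y₅ + y₆] = 0.033333·(57.74) = 1.9247.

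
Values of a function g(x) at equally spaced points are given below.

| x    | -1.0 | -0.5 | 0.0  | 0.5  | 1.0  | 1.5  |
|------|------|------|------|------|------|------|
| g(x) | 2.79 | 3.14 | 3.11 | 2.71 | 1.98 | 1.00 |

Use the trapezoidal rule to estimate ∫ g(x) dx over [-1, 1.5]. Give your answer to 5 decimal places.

h = 0.5, n = 5.
(h/2)·[y₀ + 2y₁ + 2y₂ + 2y₃ + 2y₄ + y₅] = 0.25·(25.67) = 6.41750.

6.41750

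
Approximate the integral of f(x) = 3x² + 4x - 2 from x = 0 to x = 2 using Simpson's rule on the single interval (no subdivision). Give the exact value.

12

S = (b−a)/6 · [f(0) + 4f(1) + f(2)] = 0.333333·[(-2) + 4·5 + 18] = 12.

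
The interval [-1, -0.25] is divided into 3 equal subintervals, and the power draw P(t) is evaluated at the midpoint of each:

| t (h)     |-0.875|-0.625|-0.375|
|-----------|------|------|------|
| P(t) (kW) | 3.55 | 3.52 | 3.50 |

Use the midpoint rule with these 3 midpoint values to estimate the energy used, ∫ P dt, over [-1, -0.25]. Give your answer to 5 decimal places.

h = 0.25, n = 3.
h·[y(m₁) + y(m₂) + y(m₃)] = 0.25·(10.57) = 2.64250.

2.64250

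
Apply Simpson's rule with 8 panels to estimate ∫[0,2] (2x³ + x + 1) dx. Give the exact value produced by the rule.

h = (2 − 0)/8 = 0.25.
Nodes x₀,…,x₈ = 0, 0.25, 0.5, 0.75, 1, 1.25, 1.5, 1.75, 2.
f(x) = 2x³ + x + 1: f₀=1, f₁=1.28125, f₂=1.75, f₃=2.59375, f₄=4, f₅=6.15625, f₆=9.25, f₇=13.46875, f₈=19.
(h/3)·[f₀ + 4f₁ + 2f₂ + 4f₃ + 2f₄ + 4f₅ + 2f₆ + 4f₇ + f₈] = 0.083333·(144) = 12.

12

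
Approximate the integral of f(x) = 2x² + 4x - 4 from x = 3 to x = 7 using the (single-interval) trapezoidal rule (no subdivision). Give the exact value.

T = (b−a)/2 · [f(3) + f(7)] = 2·[26 + 122] = 296.

296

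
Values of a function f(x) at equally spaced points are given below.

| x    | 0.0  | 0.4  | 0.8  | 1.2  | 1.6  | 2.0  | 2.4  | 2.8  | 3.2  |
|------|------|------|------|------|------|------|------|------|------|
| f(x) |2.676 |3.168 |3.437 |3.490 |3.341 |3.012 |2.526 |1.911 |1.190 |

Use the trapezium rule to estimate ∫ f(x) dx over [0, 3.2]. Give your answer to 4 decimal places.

h = 0.4, n = 8.
(h/2)·[y₀ + 2y₁ + 2y₂ + 2y₃ + 2y₄ + 2y₅ + 2y₆ + 2y₇ + y₈] = 0.2·(45.636) = 9.1272.

9.1272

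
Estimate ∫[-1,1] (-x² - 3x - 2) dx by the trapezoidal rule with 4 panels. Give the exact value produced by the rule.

-4.75

h = (1 − (-1))/4 = 0.5.
Nodes x₀,…,x₄ = -1, -0.5, 0, 0.5, 1.
f(x) = -x² - 3x - 2: f₀=0, f₁=-0.75, f₂=-2, f₃=-3.75, f₄=-6.
(h/2)·[f₀ + 2f₁ + 2f₂ + 2f₃ + f₄] = 0.25·(-19) = -4.75.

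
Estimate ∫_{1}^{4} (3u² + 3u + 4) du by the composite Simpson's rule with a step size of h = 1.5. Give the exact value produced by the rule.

97.5

h = (4 − 1)/2 = 1.5.
Nodes u₀,…,u₂ = 1, 2.5, 4.
f(u) = 3u² + 3u + 4: f₀=10, f₁=30.25, f₂=64.
(h/3)·[f₀ + 4f₁ + f₂] = 0.5·(195) = 97.5.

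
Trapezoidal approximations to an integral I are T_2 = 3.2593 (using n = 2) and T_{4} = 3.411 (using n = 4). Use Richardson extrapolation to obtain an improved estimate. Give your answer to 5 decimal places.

3.46157

R = (4·T_{4} − T_2) / 3 = (4·3.411 − 3.2593)/3 = (10.3847)/3 = 3.46157.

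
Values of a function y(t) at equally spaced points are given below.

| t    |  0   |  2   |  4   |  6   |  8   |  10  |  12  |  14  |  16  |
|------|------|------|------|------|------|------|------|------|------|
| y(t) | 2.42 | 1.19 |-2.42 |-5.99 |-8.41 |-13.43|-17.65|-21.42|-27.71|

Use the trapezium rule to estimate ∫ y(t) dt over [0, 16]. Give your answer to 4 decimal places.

h = 2, n = 8.
(h/2)·[y₀ + 2y₁ + 2y₂ + 2y₃ + 2y₄ + 2y₅ + 2y₆ + 2y₇ + y₈] = 1·(-161.55) = -161.5500.

-161.5500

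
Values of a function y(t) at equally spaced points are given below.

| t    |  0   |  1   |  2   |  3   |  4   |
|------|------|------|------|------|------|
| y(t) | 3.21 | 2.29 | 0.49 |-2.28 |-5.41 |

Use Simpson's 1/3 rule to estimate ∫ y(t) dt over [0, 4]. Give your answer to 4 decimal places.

h = 1, n = 4.
(h/3)·[y₀ + 4y₁ + 2y₂ + 4y₃ + y₄] = 0.333333·(-1.18) = -0.3933.

-0.3933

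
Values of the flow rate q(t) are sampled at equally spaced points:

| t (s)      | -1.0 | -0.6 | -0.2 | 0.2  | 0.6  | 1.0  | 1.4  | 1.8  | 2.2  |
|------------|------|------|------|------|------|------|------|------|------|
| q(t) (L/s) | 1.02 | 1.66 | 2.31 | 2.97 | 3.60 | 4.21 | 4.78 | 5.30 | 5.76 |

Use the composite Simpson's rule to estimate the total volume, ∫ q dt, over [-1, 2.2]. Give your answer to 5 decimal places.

11.29600

h = 0.4, n = 8.
(h/3)·[y₀ + 4y₁ + 2y₂ + 4y₃ + 2y₄ + 4y₅ + 2y₆ + 4y₇ + y₈] = 0.133333·(84.72) = 11.29600.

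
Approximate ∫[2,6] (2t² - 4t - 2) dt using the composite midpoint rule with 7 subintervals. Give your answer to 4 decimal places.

66.4490

h = (6 − 2)/7 = 0.571429.
Midpoints m₁,…,m₇ = 2.285714, 2.857143, 3.428571, 4, 4.571429, 5.142857, 5.714286.
f(m₁)=-0.693878, f(m₂)=2.897959, f(m₃)=7.795918, f(m₄)=14, f(m₅)=21.510204, f(m₆)=30.326531, f(m₇)=40.448980.
h·[f(m₁) + f(m₂) + f(m₃) + f(m₄) + f(m₅) + f(m₆) + f(m₇)] = 0.571429·(116.285714) = 66.4490.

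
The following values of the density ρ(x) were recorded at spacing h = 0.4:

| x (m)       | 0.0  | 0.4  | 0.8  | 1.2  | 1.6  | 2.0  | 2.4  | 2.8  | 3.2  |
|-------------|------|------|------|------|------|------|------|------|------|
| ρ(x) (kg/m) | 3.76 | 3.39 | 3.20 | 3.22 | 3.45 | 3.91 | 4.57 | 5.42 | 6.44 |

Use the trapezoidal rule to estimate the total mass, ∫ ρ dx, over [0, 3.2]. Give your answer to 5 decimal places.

12.90400

h = 0.4, n = 8.
(h/2)·[y₀ + 2y₁ + 2y₂ + 2y₃ + 2y₄ + 2y₅ + 2y₆ + 2y₇ + y₈] = 0.2·(64.52) = 12.90400.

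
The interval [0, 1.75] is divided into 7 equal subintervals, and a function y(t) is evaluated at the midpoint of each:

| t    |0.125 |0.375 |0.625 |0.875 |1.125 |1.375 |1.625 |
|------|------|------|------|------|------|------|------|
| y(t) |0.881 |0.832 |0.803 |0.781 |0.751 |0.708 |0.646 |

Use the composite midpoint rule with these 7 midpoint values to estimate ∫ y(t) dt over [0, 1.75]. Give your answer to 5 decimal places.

h = 0.25, n = 7.
h·[y(m₁) + y(m₂) + y(m₃) + y(m₄) + y(m₅) + y(m₆) + y(m₇)] = 0.25·(5.402) = 1.35050.

1.35050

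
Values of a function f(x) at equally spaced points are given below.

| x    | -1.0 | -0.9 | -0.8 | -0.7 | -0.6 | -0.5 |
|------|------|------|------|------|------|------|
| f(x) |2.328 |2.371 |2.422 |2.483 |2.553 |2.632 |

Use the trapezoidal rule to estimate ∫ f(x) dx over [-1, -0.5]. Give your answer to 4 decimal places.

1.2309

h = 0.1, n = 5.
(h/2)·[y₀ + 2y₁ + 2y₂ + 2y₃ + 2y₄ + y₅] = 0.05·(24.618) = 1.2309.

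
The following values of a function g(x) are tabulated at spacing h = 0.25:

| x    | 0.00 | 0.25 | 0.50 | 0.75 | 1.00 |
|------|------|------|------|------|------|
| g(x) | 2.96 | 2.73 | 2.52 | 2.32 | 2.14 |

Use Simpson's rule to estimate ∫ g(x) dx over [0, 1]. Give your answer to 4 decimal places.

2.5283

h = 0.25, n = 4.
(h/3)·[y₀ + 4y₁ + 2y₂ + 4y₃ + y₄] = 0.083333·(30.34) = 2.5283.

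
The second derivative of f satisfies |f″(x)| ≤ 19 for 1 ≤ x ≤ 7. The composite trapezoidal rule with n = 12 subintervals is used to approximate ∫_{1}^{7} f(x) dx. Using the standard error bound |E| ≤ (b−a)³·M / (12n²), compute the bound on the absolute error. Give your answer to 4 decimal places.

|E| ≤ (6)³·19 / (12·12²) = 4104/1728 = 2.3750.

2.3750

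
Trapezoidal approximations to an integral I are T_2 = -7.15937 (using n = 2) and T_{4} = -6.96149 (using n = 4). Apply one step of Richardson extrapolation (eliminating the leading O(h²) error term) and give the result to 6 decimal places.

-6.895530

R = (4·T_{4} − T_2) / 3 = (4·(-6.96149) − (-7.15937))/3 = (-20.68659)/3 = -6.895530.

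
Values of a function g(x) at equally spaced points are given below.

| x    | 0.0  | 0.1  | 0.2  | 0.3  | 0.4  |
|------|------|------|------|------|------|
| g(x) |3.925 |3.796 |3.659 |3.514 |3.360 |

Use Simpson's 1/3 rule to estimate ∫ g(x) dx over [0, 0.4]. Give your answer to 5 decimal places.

h = 0.1, n = 4.
(h/3)·[y₀ + 4y₁ + 2y₂ + 4y₃ + y₄] = 0.033333·(43.843) = 1.46143.

1.46143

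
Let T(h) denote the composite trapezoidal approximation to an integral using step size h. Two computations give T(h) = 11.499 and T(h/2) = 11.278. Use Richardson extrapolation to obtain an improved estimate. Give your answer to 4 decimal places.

R = (4·T(h/2) − T(h)) / 3 = (4·11.278 − 11.499)/3 = (33.613)/3 = 11.2043.

11.2043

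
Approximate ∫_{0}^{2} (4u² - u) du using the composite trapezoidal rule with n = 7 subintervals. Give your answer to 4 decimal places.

h = (2 − 0)/7 = 0.285714.
Nodes u₀,…,u₇ = 0, 0.285714, 0.571429, 0.857143, 1.142857, 1.428571, 1.714286, 2.
f(u) = 4u² - u: f₀=0, f₁=0.040816, f₂=0.734694, f₃=2.081633, f₄=4.081633, f₅=6.734694, f₆=10.040816, f₇=14.
(h/2)·[f₀ + 2f₁ + 2f₂ + 2f₃ + 2f₄ + 2f₅ + 2f₆ + f₇] = 0.142857·(61.428571) = 8.7755.

8.7755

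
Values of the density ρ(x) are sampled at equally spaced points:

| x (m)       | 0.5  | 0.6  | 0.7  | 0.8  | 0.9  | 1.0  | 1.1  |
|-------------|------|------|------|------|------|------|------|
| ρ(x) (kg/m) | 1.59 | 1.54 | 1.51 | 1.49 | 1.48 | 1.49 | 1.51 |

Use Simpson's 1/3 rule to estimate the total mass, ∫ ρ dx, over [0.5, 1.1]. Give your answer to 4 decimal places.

0.9053

h = 0.1, n = 6.
(h/3)·[y₀ + 4y₁ + 2y₂ + 4y₃ + 2y₄ + 4y₅ + y₆] = 0.033333·(27.16) = 0.9053.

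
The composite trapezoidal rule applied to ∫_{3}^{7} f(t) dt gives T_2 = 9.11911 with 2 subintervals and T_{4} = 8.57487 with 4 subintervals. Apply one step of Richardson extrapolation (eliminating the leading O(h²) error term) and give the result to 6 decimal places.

8.393457

R = (4·T_{4} − T_2) / 3 = (4·8.57487 − 9.11911)/3 = (25.18037)/3 = 8.393457.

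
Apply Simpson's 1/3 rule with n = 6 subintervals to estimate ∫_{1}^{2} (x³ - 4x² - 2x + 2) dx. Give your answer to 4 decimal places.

-6.5833

h = (2 − 1)/6 = 0.166667.
Nodes x₀,…,x₆ = 1, 1.166667, 1.333333, 1.5, 1.666667, 1.833333, 2.
f(x) = x³ - 4x² - 2x + 2: f₀=-3, f₁=-4.189815, f₂=-5.407407, f₃=-6.625, f₄=-7.814815, f₅=-8.949074, f₆=-10.
(h/3)·[f₀ + 4f₁ + 2f₂ + 4f₃ + 2f₄ + 4f₅ + f₆] = 0.055556·(-118.5) = -6.5833.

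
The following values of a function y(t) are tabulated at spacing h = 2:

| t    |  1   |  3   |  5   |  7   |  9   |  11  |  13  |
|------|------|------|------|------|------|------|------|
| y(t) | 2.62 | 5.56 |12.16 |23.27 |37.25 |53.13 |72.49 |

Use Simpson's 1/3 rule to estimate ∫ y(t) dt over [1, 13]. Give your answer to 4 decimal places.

334.5133

h = 2, n = 6.
(h/3)·[y₀ + 4y₁ + 2y₂ + 4y₃ + 2y₄ + 4y₅ + y₆] = 0.666667·(501.77) = 334.5133.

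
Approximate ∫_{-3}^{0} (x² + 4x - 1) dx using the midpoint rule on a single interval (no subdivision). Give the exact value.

M = (b−a)·f(-1.5) = 3·(-4.75) = -14.25.

-14.25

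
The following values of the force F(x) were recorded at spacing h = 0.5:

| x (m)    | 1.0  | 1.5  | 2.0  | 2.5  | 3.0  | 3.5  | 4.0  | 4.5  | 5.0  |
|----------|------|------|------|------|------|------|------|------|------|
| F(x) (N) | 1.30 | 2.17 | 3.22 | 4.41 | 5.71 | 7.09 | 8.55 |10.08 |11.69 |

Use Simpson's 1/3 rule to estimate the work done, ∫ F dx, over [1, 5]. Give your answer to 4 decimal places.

23.8250

h = 0.5, n = 8.
(h/3)·[y₀ + 4y₁ + 2y₂ + 4y₃ + 2y₄ + 4y₅ + 2y₆ + 4y₇ + y₈] = 0.166667·(142.95) = 23.8250.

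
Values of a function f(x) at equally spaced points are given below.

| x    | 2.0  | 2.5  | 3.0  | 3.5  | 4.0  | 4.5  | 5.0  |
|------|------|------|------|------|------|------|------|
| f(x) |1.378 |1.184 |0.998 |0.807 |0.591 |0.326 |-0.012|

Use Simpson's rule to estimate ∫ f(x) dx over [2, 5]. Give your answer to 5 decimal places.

2.30200

h = 0.5, n = 6.
(h/3)·[y₀ + 4y₁ + 2y₂ + 4y₃ + 2y₄ + 4y₅ + y₆] = 0.166667·(13.812) = 2.30200.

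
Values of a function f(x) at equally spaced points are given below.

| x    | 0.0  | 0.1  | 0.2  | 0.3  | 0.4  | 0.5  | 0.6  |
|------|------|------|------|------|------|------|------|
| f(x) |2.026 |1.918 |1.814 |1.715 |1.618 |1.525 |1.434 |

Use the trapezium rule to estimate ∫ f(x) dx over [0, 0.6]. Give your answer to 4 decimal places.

h = 0.1, n = 6.
(h/2)·[y₀ + 2y₁ + 2y₂ + 2y₃ + 2y₄ + 2y₅ + y₆] = 0.05·(20.640) = 1.0320.

1.0320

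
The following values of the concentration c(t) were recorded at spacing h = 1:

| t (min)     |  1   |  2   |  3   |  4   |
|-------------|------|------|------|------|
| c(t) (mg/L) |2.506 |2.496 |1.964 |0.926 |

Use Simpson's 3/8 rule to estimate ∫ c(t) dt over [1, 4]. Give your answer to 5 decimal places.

h = 1, n = 3.
(3h/8)·[y₀ + 3y₁ + 3y₂ + y₃] = 0.375·(16.812) = 6.30450.

6.30450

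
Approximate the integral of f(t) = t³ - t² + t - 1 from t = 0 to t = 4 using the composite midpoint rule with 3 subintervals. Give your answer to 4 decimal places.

h = (4 − 0)/3 = 1.333333.
Midpoints m₁,…,m₃ = 0.666667, 2, 3.333333.
f(m₁)=-0.481481, f(m₂)=5, f(m₃)=28.259259.
h·[f(m₁) + f(m₂) + f(m₃)] = 1.333333·(32.777778) = 43.7037.

43.7037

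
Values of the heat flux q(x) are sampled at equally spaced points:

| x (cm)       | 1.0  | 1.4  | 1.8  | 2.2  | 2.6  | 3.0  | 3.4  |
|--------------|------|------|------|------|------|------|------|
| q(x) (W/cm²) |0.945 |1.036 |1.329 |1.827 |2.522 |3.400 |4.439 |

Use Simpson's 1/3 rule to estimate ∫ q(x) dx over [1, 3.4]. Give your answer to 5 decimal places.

5.08507

h = 0.4, n = 6.
(h/3)·[y₀ + 4y₁ + 2y₂ + 4y₃ + 2y₄ + 4y₅ + y₆] = 0.133333·(38.138) = 5.08507.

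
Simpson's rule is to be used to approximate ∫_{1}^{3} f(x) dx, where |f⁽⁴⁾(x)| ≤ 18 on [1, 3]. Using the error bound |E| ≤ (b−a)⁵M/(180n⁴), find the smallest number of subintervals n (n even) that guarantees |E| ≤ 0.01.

6

Need 576/(180n⁴) ≤ 0.01.
n⁴ ≥ 576/(180·0.01) = 320 ⇒ n ≥ 4.2295, so the smallest even n is 6. (n must be even for Simpson's rule.)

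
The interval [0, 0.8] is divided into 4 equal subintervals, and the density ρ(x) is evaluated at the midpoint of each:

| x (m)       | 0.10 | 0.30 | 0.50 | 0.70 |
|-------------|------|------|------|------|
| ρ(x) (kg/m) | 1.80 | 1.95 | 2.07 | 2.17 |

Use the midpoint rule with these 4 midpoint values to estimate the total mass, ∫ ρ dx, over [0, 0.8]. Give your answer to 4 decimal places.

h = 0.2, n = 4.
h·[y(m₁) + y(m₂) + y(m₃) + y(m₄)] = 0.2·(7.99) = 1.5980.

1.5980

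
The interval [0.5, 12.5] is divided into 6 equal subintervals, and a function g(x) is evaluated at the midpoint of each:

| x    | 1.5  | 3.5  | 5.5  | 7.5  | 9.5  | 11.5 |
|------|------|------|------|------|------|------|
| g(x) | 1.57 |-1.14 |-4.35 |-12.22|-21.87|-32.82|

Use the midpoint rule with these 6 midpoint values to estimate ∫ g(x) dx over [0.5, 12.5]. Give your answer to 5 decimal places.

-141.66000

h = 2, n = 6.
h·[y(m₁) + y(m₂) + y(m₃) + y(m₄) + y(m₅) + y(m₆)] = 2·(-70.83) = -141.66000.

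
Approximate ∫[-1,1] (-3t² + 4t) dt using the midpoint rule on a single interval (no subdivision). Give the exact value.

M = (b−a)·f(0) = 2·(0) = 0.

0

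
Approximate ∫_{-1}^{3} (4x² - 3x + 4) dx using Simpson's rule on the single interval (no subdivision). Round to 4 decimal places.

S = (b−a)/6 · [f(-1) + 4f(1) + f(3)] = 0.666667·[11 + 4·5 + 31] = 41.3333.

41.3333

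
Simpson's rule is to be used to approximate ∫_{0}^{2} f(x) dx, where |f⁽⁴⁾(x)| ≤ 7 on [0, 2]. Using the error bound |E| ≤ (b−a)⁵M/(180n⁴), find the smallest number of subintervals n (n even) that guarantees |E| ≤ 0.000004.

Need 224/(180n⁴) ≤ 0.000004.
n⁴ ≥ 224/(180·0.000004) = 311111 ⇒ n ≥ 23.6172, so the smallest even n is 24. (n must be even for Simpson's rule.)

24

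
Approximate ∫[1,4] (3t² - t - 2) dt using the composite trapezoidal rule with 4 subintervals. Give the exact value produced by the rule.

50.34375

h = (4 − 1)/4 = 0.75.
Nodes t₀,…,t₄ = 1, 1.75, 2.5, 3.25, 4.
f(t) = 3t² - t - 2: f₀=0, f₁=5.4375, f₂=14.25, f₃=26.4375, f₄=42.
(h/2)·[f₀ + 2f₁ + 2f₂ + 2f₃ + f₄] = 0.375·(134.25) = 50.34375.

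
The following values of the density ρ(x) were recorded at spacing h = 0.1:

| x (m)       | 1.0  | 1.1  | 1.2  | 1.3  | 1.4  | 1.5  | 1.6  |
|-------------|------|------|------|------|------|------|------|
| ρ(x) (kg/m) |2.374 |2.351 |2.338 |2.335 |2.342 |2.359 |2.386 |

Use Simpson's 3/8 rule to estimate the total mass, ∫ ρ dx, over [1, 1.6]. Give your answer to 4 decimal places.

1.4100

h = 0.1, n = 6.
(3h/8)·[y₀ + 3y₁ + 3y₂ + 2y₃ + 3y₄ + 3y₅ + y₆] = 0.0375·(37.600) = 1.4100.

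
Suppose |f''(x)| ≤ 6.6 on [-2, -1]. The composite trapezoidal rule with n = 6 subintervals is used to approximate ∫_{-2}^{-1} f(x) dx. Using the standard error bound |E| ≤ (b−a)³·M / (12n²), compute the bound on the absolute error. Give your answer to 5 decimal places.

|E| ≤ (1)³·6.6 / (12·6²) = 6.6/432 = 0.01528.

0.01528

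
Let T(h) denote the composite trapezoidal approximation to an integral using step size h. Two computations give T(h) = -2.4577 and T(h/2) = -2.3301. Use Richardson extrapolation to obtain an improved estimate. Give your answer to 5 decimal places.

-2.28757

R = (4·T(h/2) − T(h)) / 3 = (4·(-2.3301) − (-2.4577))/3 = (-6.8627)/3 = -2.28757.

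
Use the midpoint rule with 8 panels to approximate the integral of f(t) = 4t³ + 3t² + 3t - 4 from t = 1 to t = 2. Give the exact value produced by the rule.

22.47265625

h = (2 − 1)/8 = 0.125.
Midpoints m₁,…,m₈ = 1.0625, 1.1875, 1.3125, 1.4375, 1.5625, 1.6875, 1.8125, 1.9375.
f(m₁)=7.3720703125, f(m₂)=10.4912109375, f(m₃)=14.1494140625, f(m₄)=18.3935546875, f(m₅)=23.2705078125, f(m₆)=28.8271484375, f(m₇)=35.1103515625, f(m₈)=42.1669921875.
h·[f(m₁) + f(m₂) + f(m₃) + f(m₄) + f(m₅) + f(m₆) + f(m₇) + f(m₈)] = 0.125·(179.78125) = 22.47265625.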